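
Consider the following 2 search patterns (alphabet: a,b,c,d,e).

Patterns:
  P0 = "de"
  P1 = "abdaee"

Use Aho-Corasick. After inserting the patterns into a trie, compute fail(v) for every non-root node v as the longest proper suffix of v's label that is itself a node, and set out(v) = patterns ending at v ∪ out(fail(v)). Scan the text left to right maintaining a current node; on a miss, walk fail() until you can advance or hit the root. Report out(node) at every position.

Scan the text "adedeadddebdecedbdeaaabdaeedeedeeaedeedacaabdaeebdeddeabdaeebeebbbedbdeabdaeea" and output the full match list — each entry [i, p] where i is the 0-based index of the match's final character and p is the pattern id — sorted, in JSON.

Build:
Trie (insert patterns):
  n0 'ε': a→3 d→1
  n1 'd': e→2
  n2 'de': ·  [P0 ends]
  n3 'a': b→4
  n4 'ab': d→5
  n5 'abd': a→6
  n6 'abda': e→7
  n7 'abdae': e→8
  n8 'abdaee': ·  [P1 ends]

Failure links (BFS by depth):
  n1('d'): parent n0 fail=0; on 'd' 0 → fail=0;  out ∅∪∅=∅
  n3('a'): parent n0 fail=0; on 'a' 0 → fail=0;  out ∅∪∅=∅
  n2('de'): parent n1 fail=0; on 'e' 0 → fail=0;  out {0}∪∅={0}
  n4('ab'): parent n3 fail=0; on 'b' 0 → fail=0;  out ∅∪∅=∅
  n5('abd'): parent n4 fail=0; on 'd' 0 → fail=1;  out ∅∪∅=∅
  n6('abda'): parent n5 fail=1; on 'a' 1→0 → fail=3;  out ∅∪∅=∅
  n7('abdae'): parent n6 fail=3; on 'e' 3→0 → fail=0;  out ∅∪∅=∅
  n8('abdaee'): parent n7 fail=0; on 'e' 0 → fail=0;  out {1}∪∅={1}

Text stream:
pos 0 'a': at 3
pos 1 'd': at 1 ·f
pos 2 'e': at 2  ** P0@[1:2]
pos 3 'd': at 1 ·f
pos 4 'e': at 2  ** P0@[3:4]
pos 5 'a': at 3 ·f
pos 6 'd': at 1 ·f
pos 7 'd': at 1 ·f
pos 8 'd': at 1 ·f
pos 9 'e': at 2  ** P0@[8:9]
pos 10 'b': at 0 ·f
pos 11 'd': at 1
pos 12 'e': at 2  ** P0@[11:12]
pos 13 'c': at 0 ·f
pos 14 'e': at 0
pos 15 'd': at 1
pos 16 'b': at 0 ·f
pos 17 'd': at 1
pos 18 'e': at 2  ** P0@[17:18]
pos 19 'a': at 3 ·f
pos 20 'a': at 3 ·f
pos 21 'a': at 3 ·f
pos 22 'b': at 4
pos 23 'd': at 5
pos 24 'a': at 6
pos 25 'e': at 7
pos 26 'e': at 8  ** P1@[21:26]
pos 27 'd': at 1 ·f
pos 28 'e': at 2  ** P0@[27:28]
pos 29 'e': at 0 ·f
pos 30 'd': at 1
pos 31 'e': at 2  ** P0@[30:31]
pos 32 'e': at 0 ·f
pos 33 'a': at 3
pos 34 'e': at 0 ·f
pos 35 'd': at 1
pos 36 'e': at 2  ** P0@[35:36]
pos 37 'e': at 0 ·f
pos 38 'd': at 1
pos 39 'a': at 3 ·f
pos 40 'c': at 0 ·f
pos 41 'a': at 3
pos 42 'a': at 3 ·f
pos 43 'b': at 4
pos 44 'd': at 5
pos 45 'a': at 6
pos 46 'e': at 7
pos 47 'e': at 8  ** P1@[42:47]
pos 48 'b': at 0 ·f
pos 49 'd': at 1
pos 50 'e': at 2  ** P0@[49:50]
pos 51 'd': at 1 ·f
pos 52 'd': at 1 ·f
pos 53 'e': at 2  ** P0@[52:53]
pos 54 'a': at 3 ·f
pos 55 'b': at 4
pos 56 'd': at 5
pos 57 'a': at 6
pos 58 'e': at 7
pos 59 'e': at 8  ** P1@[54:59]
pos 60 'b': at 0 ·f
pos 61 'e': at 0
pos 62 'e': at 0
pos 63 'b': at 0
pos 64 'b': at 0
pos 65 'b': at 0
pos 66 'e': at 0
pos 67 'd': at 1
pos 68 'b': at 0 ·f
pos 69 'd': at 1
pos 70 'e': at 2  ** P0@[69:70]
pos 71 'a': at 3 ·f
pos 72 'b': at 4
pos 73 'd': at 5
pos 74 'a': at 6
pos 75 'e': at 7
pos 76 'e': at 8  ** P1@[71:76]
pos 77 'a': at 3 ·f

Result: [[2,0],[4,0],[9,0],[12,0],[18,0],[26,1],[28,0],[31,0],[36,0],[47,1],[50,0],[53,0],[59,1],[70,0],[76,1]]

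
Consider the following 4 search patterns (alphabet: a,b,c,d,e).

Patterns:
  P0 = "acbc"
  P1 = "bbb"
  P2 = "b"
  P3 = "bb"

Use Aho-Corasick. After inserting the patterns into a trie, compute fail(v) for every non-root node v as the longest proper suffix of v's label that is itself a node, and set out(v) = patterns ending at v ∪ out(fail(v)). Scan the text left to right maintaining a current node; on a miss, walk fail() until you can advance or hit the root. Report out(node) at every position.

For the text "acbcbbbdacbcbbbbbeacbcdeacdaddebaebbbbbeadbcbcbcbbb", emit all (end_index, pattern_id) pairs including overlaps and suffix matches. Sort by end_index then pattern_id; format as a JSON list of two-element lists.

Construct AC machine:
Trie nodes:
  n0 'ε': a→1 b→5
  n1 'a': c→2
  n2 'ac': b→3
  n3 'acb': c→4
  n4 'acbc': ·  ←P0
  n5 'b': b→6  ←P2
  n6 'bb': b→7  ←P3
  n7 'bbb': ·  ←P1

BFS fail/out derivation:
  n1('a'): parent n0 fail=0; on 'a' 0 → fail=0;  out ∅∪∅=∅
  n5('b'): parent n0 fail=0; on 'b' 0 → fail=0;  out {2}∪∅={2}
  n2('ac'): parent n1 fail=0; on 'c' 0 → fail=0;  out ∅∪∅=∅
  n6('bb'): parent n5 fail=0; on 'b' 0 → fail=5;  out {3}∪{2}={2,3}
  n3('acb'): parent n2 fail=0; on 'b' 0 → fail=5;  out ∅∪{2}={2}
  n7('bbb'): parent n6 fail=5; on 'b' 5 → fail=6;  out {1}∪{2,3}={1,2,3}
  n4('acbc'): parent n3 fail=5; on 'c' 5→0 → fail=0;  out {0}∪∅={0}

Run:
i=0 'a': node 0→1
i=1 'c': node 1→2
i=2 'b': node 2→3  ** P2@[2:2]
i=3 'c': node 3→4  ** P0@[0:3]
i=4 'b': node 4→5 ·f  ** P2@[4:4]
i=5 'b': node 5→6  ** P2@[5:5],P3@[4:5]
i=6 'b': node 6→7  ** P1@[4:6],P2@[6:6],P3@[5:6]
i=7 'd': node 7→0 ·f
i=8 'a': node 0→1
i=9 'c': node 1→2
i=10 'b': node 2→3  ** P2@[10:10]
i=11 'c': node 3→4  ** P0@[8:11]
i=12 'b': node 4→5 ·f  ** P2@[12:12]
i=13 'b': node 5→6  ** P2@[13:13],P3@[12:13]
i=14 'b': node 6→7  ** P1@[12:14],P2@[14:14],P3@[13:14]
i=15 'b': node 7→7 ·f  ** P1@[13:15],P2@[15:15],P3@[14:15]
i=16 'b': node 7→7 ·f  ** P1@[14:16],P2@[16:16],P3@[15:16]
i=17 'e': node 7→0 ·f
i=18 'a': node 0→1
i=19 'c': node 1→2
i=20 'b': node 2→3  ** P2@[20:20]
i=21 'c': node 3→4  ** P0@[18:21]
i=22 'd': node 4→0 ·f
i=23 'e': node 0→0
i=24 'a': node 0→1
i=25 'c': node 1→2
i=26 'd': node 2→0 ·f
i=27 'a': node 0→1
i=28 'd': node 1→0 ·f
i=29 'd': node 0→0
i=30 'e': node 0→0
i=31 'b': node 0→5  ** P2@[31:31]
i=32 'a': node 5→1 ·f
i=33 'e': node 1→0 ·f
i=34 'b': node 0→5  ** P2@[34:34]
i=35 'b': node 5→6  ** P2@[35:35],P3@[34:35]
i=36 'b': node 6→7  ** P1@[34:36],P2@[36:36],P3@[35:36]
i=37 'b': node 7→7 ·f  ** P1@[35:37],P2@[37:37],P3@[36:37]
i=38 'b': node 7→7 ·f  ** P1@[36:38],P2@[38:38],P3@[37:38]
i=39 'e': node 7→0 ·f
i=40 'a': node 0→1
i=41 'd': node 1→0 ·f
i=42 'b': node 0→5  ** P2@[42:42]
i=43 'c': node 5→0 ·f
i=44 'b': node 0→5  ** P2@[44:44]
i=45 'c': node 5→0 ·f
i=46 'b': node 0→5  ** P2@[46:46]
i=47 'c': node 5→0 ·f
i=48 'b': node 0→5  ** P2@[48:48]
i=49 'b': node 5→6  ** P2@[49:49],P3@[48:49]
i=50 'b': node 6→7  ** P1@[48:50],P2@[50:50],P3@[49:50]

Matches: [[2,2],[3,0],[4,2],[5,2],[5,3],[6,1],[6,2],[6,3],[10,2],[11,0],[12,2],[13,2],[13,3],[14,1],[14,2],[14,3],[15,1],[15,2],[15,3],[16,1],[16,2],[16,3],[20,2],[21,0],[31,2],[34,2],[35,2],[35,3],[36,1],[36,2],[36,3],[37,1],[37,2],[37,3],[38,1],[38,2],[38,3],[42,2],[44,2],[46,2],[48,2],[49,2],[49,3],[50,1],[50,2],[50,3]]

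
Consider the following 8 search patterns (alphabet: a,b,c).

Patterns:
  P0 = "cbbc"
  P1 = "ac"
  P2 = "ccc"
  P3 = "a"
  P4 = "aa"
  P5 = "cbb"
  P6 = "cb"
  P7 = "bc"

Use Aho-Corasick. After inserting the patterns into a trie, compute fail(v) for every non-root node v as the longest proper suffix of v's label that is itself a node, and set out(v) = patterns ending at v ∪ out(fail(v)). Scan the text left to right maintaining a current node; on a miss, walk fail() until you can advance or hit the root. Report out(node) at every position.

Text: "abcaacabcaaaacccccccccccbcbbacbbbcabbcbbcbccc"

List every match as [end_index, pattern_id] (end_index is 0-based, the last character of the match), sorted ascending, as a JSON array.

Build:
Trie (insert patterns):
  n0 'ε': a→5 b→10 c→1
  n1 'c': b→2 c→7
  n2 'cb': b→3  [P6 ends]
  n3 'cbb': c→4  [P5 ends]
  n4 'cbbc': ·  [P0 ends]
  n5 'a': a→9 c→6  [P3 ends]
  n6 'ac': ·  [P1 ends]
  n7 'cc': c→8
  n8 'ccc': ·  [P2 ends]
  n9 'aa': ·  [P4 ends]
  n10 'b': c→11
  n11 'bc': ·  [P7 ends]

Failure links (BFS by depth):
  fail(1) 'c': from fail(0)=0 chase 'c': 0 ⇒ 0;  out=∅∪out(0)=∅
  fail(5) 'a': from fail(0)=0 chase 'a': 0 ⇒ 0;  out={3}∪out(0)={3}
  fail(10) 'b': from fail(0)=0 chase 'b': 0 ⇒ 0;  out=∅∪out(0)=∅
  fail(2) 'cb': from fail(1)=0 chase 'b': 0 ⇒ 10;  out={6}∪out(10)={6}
  fail(6) 'ac': from fail(5)=0 chase 'c': 0 ⇒ 1;  out={1}∪out(1)={1}
  fail(7) 'cc': from fail(1)=0 chase 'c': 0 ⇒ 1;  out=∅∪out(1)=∅
  fail(9) 'aa': from fail(5)=0 chase 'a': 0 ⇒ 5;  out={4}∪out(5)={3,4}
  fail(11) 'bc': from fail(10)=0 chase 'c': 0 ⇒ 1;  out={7}∪out(1)={7}
  fail(3) 'cbb': from fail(2)=10 chase 'b': 10→0 ⇒ 10;  out={5}∪out(10)={5}
  fail(8) 'ccc': from fail(7)=1 chase 'c': 1 ⇒ 7;  out={2}∪out(7)={2}
  fail(4) 'cbbc': from fail(3)=10 chase 'c': 10 ⇒ 11;  out={0}∪out(11)={0,7}

Scan:
[0] read 'a'  n0⇒n5  → match P3@[0:0]
[1] read 'b'  n5⇒n10 (fail-walked)
[2] read 'c'  n10⇒n11  → match P7@[1:2]
[3] read 'a'  n11⇒n5 (fail-walked)  → match P3@[3:3]
[4] read 'a'  n5⇒n9  → match P3@[4:4],P4@[3:4]
[5] read 'c'  n9⇒n6 (fail-walked)  → match P1@[4:5]
[6] read 'a'  n6⇒n5 (fail-walked)  → match P3@[6:6]
[7] read 'b'  n5⇒n10 (fail-walked)
[8] read 'c'  n10⇒n11  → match P7@[7:8]
[9] read 'a'  n11⇒n5 (fail-walked)  → match P3@[9:9]
[10] read 'a'  n5⇒n9  → match P3@[10:10],P4@[9:10]
[11] read 'a'  n9⇒n9 (fail-walked)  → match P3@[11:11],P4@[10:11]
[12] read 'a'  n9⇒n9 (fail-walked)  → match P3@[12:12],P4@[11:12]
[13] read 'c'  n9⇒n6 (fail-walked)  → match P1@[12:13]
[14] read 'c'  n6⇒n7 (fail-walked)
[15] read 'c'  n7⇒n8  → match P2@[13:15]
[16] read 'c'  n8⇒n8 (fail-walked)  → match P2@[14:16]
[17] read 'c'  n8⇒n8 (fail-walked)  → match P2@[15:17]
[18] read 'c'  n8⇒n8 (fail-walked)  → match P2@[16:18]
[19] read 'c'  n8⇒n8 (fail-walked)  → match P2@[17:19]
[20] read 'c'  n8⇒n8 (fail-walked)  → match P2@[18:20]
[21] read 'c'  n8⇒n8 (fail-walked)  → match P2@[19:21]
[22] read 'c'  n8⇒n8 (fail-walked)  → match P2@[20:22]
[23] read 'c'  n8⇒n8 (fail-walked)  → match P2@[21:23]
[24] read 'b'  n8⇒n2 (fail-walked)  → match P6@[23:24]
[25] read 'c'  n2⇒n11 (fail-walked)  → match P7@[24:25]
[26] read 'b'  n11⇒n2 (fail-walked)  → match P6@[25:26]
[27] read 'b'  n2⇒n3  → match P5@[25:27]
[28] read 'a'  n3⇒n5 (fail-walked)  → match P3@[28:28]
[29] read 'c'  n5⇒n6  → match P1@[28:29]
[30] read 'b'  n6⇒n2 (fail-walked)  → match P6@[29:30]
[31] read 'b'  n2⇒n3  → match P5@[29:31]
[32] read 'b'  n3⇒n10 (fail-walked)
[33] read 'c'  n10⇒n11  → match P7@[32:33]
[34] read 'a'  n11⇒n5 (fail-walked)  → match P3@[34:34]
[35] read 'b'  n5⇒n10 (fail-walked)
[36] read 'b'  n10⇒n10 (fail-walked)
[37] read 'c'  n10⇒n11  → match P7@[36:37]
[38] read 'b'  n11⇒n2 (fail-walked)  → match P6@[37:38]
[39] read 'b'  n2⇒n3  → match P5@[37:39]
[40] read 'c'  n3⇒n4  → match P0@[37:40],P7@[39:40]
[41] read 'b'  n4⇒n2 (fail-walked)  → match P6@[40:41]
[42] read 'c'  n2⇒n11 (fail-walked)  → match P7@[41:42]
[43] read 'c'  n11⇒n7 (fail-walked)
[44] read 'c'  n7⇒n8  → match P2@[42:44]

Result: [[0,3],[2,7],[3,3],[4,3],[4,4],[5,1],[6,3],[8,7],[9,3],[10,3],[10,4],[11,3],[11,4],[12,3],[12,4],[13,1],[15,2],[16,2],[17,2],[18,2],[19,2],[20,2],[21,2],[22,2],[23,2],[24,6],[25,7],[26,6],[27,5],[28,3],[29,1],[30,6],[31,5],[33,7],[34,3],[37,7],[38,6],[39,5],[40,0],[40,7],[41,6],[42,7],[44,2]]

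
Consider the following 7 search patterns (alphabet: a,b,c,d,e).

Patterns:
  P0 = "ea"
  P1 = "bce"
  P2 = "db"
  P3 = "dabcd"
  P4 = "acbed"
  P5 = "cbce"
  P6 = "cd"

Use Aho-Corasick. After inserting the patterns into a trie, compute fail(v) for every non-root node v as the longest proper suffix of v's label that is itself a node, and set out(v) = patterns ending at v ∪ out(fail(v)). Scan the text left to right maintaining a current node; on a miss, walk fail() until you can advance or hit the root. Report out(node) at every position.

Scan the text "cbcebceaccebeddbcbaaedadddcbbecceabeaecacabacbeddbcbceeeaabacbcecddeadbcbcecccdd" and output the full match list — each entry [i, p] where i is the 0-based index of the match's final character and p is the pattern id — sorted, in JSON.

Construct AC machine:
Trie nodes:
  0='ε' goto a→12 b→3 c→17 d→6 e→1
  1='e' goto a→2
  2='ea' goto ·  [P0 ends]
  3='b' goto c→4
  4='bc' goto e→5
  5='bce' goto ·  [P1 ends]
  6='d' goto a→8 b→7
  7='db' goto ·  [P2 ends]
  8='da' goto b→9
  9='dab' goto c→10
  10='dabc' goto d→11
  11='dabcd' goto ·  [P3 ends]
  12='a' goto c→13
  13='ac' goto b→14
  14='acb' goto e→15
  15='acbe' goto d→16
  16='acbed' goto ·  [P4 ends]
  17='c' goto b→18 d→21
  18='cb' goto c→19
  19='cbc' goto e→20
  20='cbce' goto ·  [P5 ends]
  21='cd' goto ·  [P6 ends]

BFS fail/out derivation:
  n1('e'): parent n0 fail=0; on 'e' 0 → fail=0;  out ∅∪∅=∅
  n3('b'): parent n0 fail=0; on 'b' 0 → fail=0;  out ∅∪∅=∅
  n6('d'): parent n0 fail=0; on 'd' 0 → fail=0;  out ∅∪∅=∅
  n12('a'): parent n0 fail=0; on 'a' 0 → fail=0;  out ∅∪∅=∅
  n17('c'): parent n0 fail=0; on 'c' 0 → fail=0;  out ∅∪∅=∅
  n2('ea'): parent n1 fail=0; on 'a' 0 → fail=12;  out {0}∪∅={0}
  n4('bc'): parent n3 fail=0; on 'c' 0 → fail=17;  out ∅∪∅=∅
  n7('db'): parent n6 fail=0; on 'b' 0 → fail=3;  out {2}∪∅={2}
  n8('da'): parent n6 fail=0; on 'a' 0 → fail=12;  out ∅∪∅=∅
  n13('ac'): parent n12 fail=0; on 'c' 0 → fail=17;  out ∅∪∅=∅
  n18('cb'): parent n17 fail=0; on 'b' 0 → fail=3;  out ∅∪∅=∅
  n21('cd'): parent n17 fail=0; on 'd' 0 → fail=6;  out {6}∪∅={6}
  n5('bce'): parent n4 fail=17; on 'e' 17→0 → fail=1;  out {1}∪∅={1}
  n9('dab'): parent n8 fail=12; on 'b' 12→0 → fail=3;  out ∅∪∅=∅
  n14('acb'): parent n13 fail=17; on 'b' 17 → fail=18;  out ∅∪∅=∅
  n19('cbc'): parent n18 fail=3; on 'c' 3 → fail=4;  out ∅∪∅=∅
  n10('dabc'): parent n9 fail=3; on 'c' 3 → fail=4;  out ∅∪∅=∅
  n15('acbe'): parent n14 fail=18; on 'e' 18→3→0 → fail=1;  out ∅∪∅=∅
  n20('cbce'): parent n19 fail=4; on 'e' 4 → fail=5;  out {5}∪{1}={1,5}
  n11('dabcd'): parent n10 fail=4; on 'd' 4→17 → fail=21;  out {3}∪{6}={3,6}
  n16('acbed'): parent n15 fail=1; on 'd' 1→0 → fail=6;  out {4}∪∅={4}

Text stream:
pos 0 'c': at 17
pos 1 'b': at 18
pos 2 'c': at 19
pos 3 'e': at 20  emit P1@[1:3],P5@[0:3]
pos 4 'b': at 3 (fail-walked)
pos 5 'c': at 4
pos 6 'e': at 5  emit P1@[4:6]
pos 7 'a': at 2 (fail-walked)  emit P0@[6:7]
pos 8 'c': at 13 (fail-walked)
pos 9 'c': at 17 (fail-walked)
pos 10 'e': at 1 (fail-walked)
pos 11 'b': at 3 (fail-walked)
pos 12 'e': at 1 (fail-walked)
pos 13 'd': at 6 (fail-walked)
pos 14 'd': at 6 (fail-walked)
pos 15 'b': at 7  emit P2@[14:15]
pos 16 'c': at 4 (fail-walked)
pos 17 'b': at 18 (fail-walked)
pos 18 'a': at 12 (fail-walked)
pos 19 'a': at 12 (fail-walked)
pos 20 'e': at 1 (fail-walked)
pos 21 'd': at 6 (fail-walked)
pos 22 'a': at 8
pos 23 'd': at 6 (fail-walked)
pos 24 'd': at 6 (fail-walked)
pos 25 'd': at 6 (fail-walked)
pos 26 'c': at 17 (fail-walked)
pos 27 'b': at 18
pos 28 'b': at 3 (fail-walked)
pos 29 'e': at 1 (fail-walked)
pos 30 'c': at 17 (fail-walked)
pos 31 'c': at 17 (fail-walked)
pos 32 'e': at 1 (fail-walked)
pos 33 'a': at 2  emit P0@[32:33]
pos 34 'b': at 3 (fail-walked)
pos 35 'e': at 1 (fail-walked)
pos 36 'a': at 2  emit P0@[35:36]
pos 37 'e': at 1 (fail-walked)
pos 38 'c': at 17 (fail-walked)
pos 39 'a': at 12 (fail-walked)
pos 40 'c': at 13
pos 41 'a': at 12 (fail-walked)
pos 42 'b': at 3 (fail-walked)
pos 43 'a': at 12 (fail-walked)
pos 44 'c': at 13
pos 45 'b': at 14
pos 46 'e': at 15
pos 47 'd': at 16  emit P4@[43:47]
pos 48 'd': at 6 (fail-walked)
pos 49 'b': at 7  emit P2@[48:49]
pos 50 'c': at 4 (fail-walked)
pos 51 'b': at 18 (fail-walked)
pos 52 'c': at 19
pos 53 'e': at 20  emit P1@[51:53],P5@[50:53]
pos 54 'e': at 1 (fail-walked)
pos 55 'e': at 1 (fail-walked)
pos 56 'a': at 2  emit P0@[55:56]
pos 57 'a': at 12 (fail-walked)
pos 58 'b': at 3 (fail-walked)
pos 59 'a': at 12 (fail-walked)
pos 60 'c': at 13
pos 61 'b': at 14
pos 62 'c': at 19 (fail-walked)
pos 63 'e': at 20  emit P1@[61:63],P5@[60:63]
pos 64 'c': at 17 (fail-walked)
pos 65 'd': at 21  emit P6@[64:65]
pos 66 'd': at 6 (fail-walked)
pos 67 'e': at 1 (fail-walked)
pos 68 'a': at 2  emit P0@[67:68]
pos 69 'd': at 6 (fail-walked)
pos 70 'b': at 7  emit P2@[69:70]
pos 71 'c': at 4 (fail-walked)
pos 72 'b': at 18 (fail-walked)
pos 73 'c': at 19
pos 74 'e': at 20  emit P1@[72:74],P5@[71:74]
pos 75 'c': at 17 (fail-walked)
pos 76 'c': at 17 (fail-walked)
pos 77 'c': at 17 (fail-walked)
pos 78 'd': at 21  emit P6@[77:78]
pos 79 'd': at 6 (fail-walked)

Matches: [[3,1],[3,5],[6,1],[7,0],[15,2],[33,0],[36,0],[47,4],[49,2],[53,1],[53,5],[56,0],[63,1],[63,5],[65,6],[68,0],[70,2],[74,1],[74,5],[78,6]]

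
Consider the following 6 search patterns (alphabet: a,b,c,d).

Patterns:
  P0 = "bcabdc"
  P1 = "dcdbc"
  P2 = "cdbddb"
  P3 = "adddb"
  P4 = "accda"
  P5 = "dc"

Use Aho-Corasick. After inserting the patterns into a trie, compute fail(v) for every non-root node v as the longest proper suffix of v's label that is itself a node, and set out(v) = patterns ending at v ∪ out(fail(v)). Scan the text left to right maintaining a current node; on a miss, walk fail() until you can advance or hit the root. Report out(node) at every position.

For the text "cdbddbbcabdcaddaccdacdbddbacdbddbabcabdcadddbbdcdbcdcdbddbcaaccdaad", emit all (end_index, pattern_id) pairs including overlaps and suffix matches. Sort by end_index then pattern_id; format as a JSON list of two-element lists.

Construct AC machine:
Trie (insert patterns):
  0='ε' goto a→18 b→1 c→12 d→7
  1='b' goto c→2
  2='bc' goto a→3
  3='bca' goto b→4
  4='bcab' goto d→5
  5='bcabd' goto c→6
  6='bcabdc' goto ·  ←P0
  7='d' goto c→8
  8='dc' goto d→9  ←P5
  9='dcd' goto b→10
  10='dcdb' goto c→11
  11='dcdbc' goto ·  ←P1
  12='c' goto d→13
  13='cd' goto b→14
  14='cdb' goto d→15
  15='cdbd' goto d→16
  16='cdbdd' goto b→17
  17='cdbddb' goto ·  ←P2
  18='a' goto c→23 d→19
  19='ad' goto d→20
  20='add' goto d→21
  21='addd' goto b→22
  22='adddb' goto ·  ←P3
  23='ac' goto c→24
  24='acc' goto d→25
  25='accd' goto a→26
  26='accda' goto ·  ←P4

BFS fail/out derivation:
  fail(1) 'b': from fail(0)=0 chase 'b': 0 ⇒ 0;  out=∅∪out(0)=∅
  fail(7) 'd': from fail(0)=0 chase 'd': 0 ⇒ 0;  out=∅∪out(0)=∅
  fail(12) 'c': from fail(0)=0 chase 'c': 0 ⇒ 0;  out=∅∪out(0)=∅
  fail(18) 'a': from fail(0)=0 chase 'a': 0 ⇒ 0;  out=∅∪out(0)=∅
  fail(2) 'bc': from fail(1)=0 chase 'c': 0 ⇒ 12;  out=∅∪out(12)=∅
  fail(8) 'dc': from fail(7)=0 chase 'c': 0 ⇒ 12;  out={5}∪out(12)={5}
  fail(13) 'cd': from fail(12)=0 chase 'd': 0 ⇒ 7;  out=∅∪out(7)=∅
  fail(19) 'ad': from fail(18)=0 chase 'd': 0 ⇒ 7;  out=∅∪out(7)=∅
  fail(23) 'ac': from fail(18)=0 chase 'c': 0 ⇒ 12;  out=∅∪out(12)=∅
  fail(3) 'bca': from fail(2)=12 chase 'a': 12→0 ⇒ 18;  out=∅∪out(18)=∅
  fail(9) 'dcd': from fail(8)=12 chase 'd': 12 ⇒ 13;  out=∅∪out(13)=∅
  fail(14) 'cdb': from fail(13)=7 chase 'b': 7→0 ⇒ 1;  out=∅∪out(1)=∅
  fail(20) 'add': from fail(19)=7 chase 'd': 7→0 ⇒ 7;  out=∅∪out(7)=∅
  fail(24) 'acc': from fail(23)=12 chase 'c': 12→0 ⇒ 12;  out=∅∪out(12)=∅
  fail(4) 'bcab': from fail(3)=18 chase 'b': 18→0 ⇒ 1;  out=∅∪out(1)=∅
  fail(10) 'dcdb': from fail(9)=13 chase 'b': 13 ⇒ 14;  out=∅∪out(14)=∅
  fail(15) 'cdbd': from fail(14)=1 chase 'd': 1→0 ⇒ 7;  out=∅∪out(7)=∅
  fail(21) 'addd': from fail(20)=7 chase 'd': 7→0 ⇒ 7;  out=∅∪out(7)=∅
  fail(25) 'accd': from fail(24)=12 chase 'd': 12 ⇒ 13;  out=∅∪out(13)=∅
  fail(5) 'bcabd': from fail(4)=1 chase 'd': 1→0 ⇒ 7;  out=∅∪out(7)=∅
  fail(11) 'dcdbc': from fail(10)=14 chase 'c': 14→1 ⇒ 2;  out={1}∪out(2)={1}
  fail(16) 'cdbdd': from fail(15)=7 chase 'd': 7→0 ⇒ 7;  out=∅∪out(7)=∅
  fail(22) 'adddb': from fail(21)=7 chase 'b': 7→0 ⇒ 1;  out={3}∪out(1)={3}
  fail(26) 'accda': from fail(25)=13 chase 'a': 13→7→0 ⇒ 18;  out={4}∪out(18)={4}
  fail(6) 'bcabdc': from fail(5)=7 chase 'c': 7 ⇒ 8;  out={0}∪out(8)={0,5}
  fail(17) 'cdbddb': from fail(16)=7 chase 'b': 7→0 ⇒ 1;  out={2}∪out(1)={2}

Scan:
[0] read 'c'  n0⇒n12
[1] read 'd'  n12⇒n13
[2] read 'b'  n13⇒n14
[3] read 'd'  n14⇒n15
[4] read 'd'  n15⇒n16
[5] read 'b'  n16⇒n17  emit P2@[0:5]
[6] read 'b'  n17⇒n1 (via fail)
[7] read 'c'  n1⇒n2
[8] read 'a'  n2⇒n3
[9] read 'b'  n3⇒n4
[10] read 'd'  n4⇒n5
[11] read 'c'  n5⇒n6  emit P0@[6:11],P5@[10:11]
[12] read 'a'  n6⇒n18 (via fail)
[13] read 'd'  n18⇒n19
[14] read 'd'  n19⇒n20
[15] read 'a'  n20⇒n18 (via fail)
[16] read 'c'  n18⇒n23
[17] read 'c'  n23⇒n24
[18] read 'd'  n24⇒n25
[19] read 'a'  n25⇒n26  emit P4@[15:19]
[20] read 'c'  n26⇒n23 (via fail)
[21] read 'd'  n23⇒n13 (via fail)
[22] read 'b'  n13⇒n14
[23] read 'd'  n14⇒n15
[24] read 'd'  n15⇒n16
[25] read 'b'  n16⇒n17  emit P2@[20:25]
[26] read 'a'  n17⇒n18 (via fail)
[27] read 'c'  n18⇒n23
[28] read 'd'  n23⇒n13 (via fail)
[29] read 'b'  n13⇒n14
[30] read 'd'  n14⇒n15
[31] read 'd'  n15⇒n16
[32] read 'b'  n16⇒n17  emit P2@[27:32]
[33] read 'a'  n17⇒n18 (via fail)
[34] read 'b'  n18⇒n1 (via fail)
[35] read 'c'  n1⇒n2
[36] read 'a'  n2⇒n3
[37] read 'b'  n3⇒n4
[38] read 'd'  n4⇒n5
[39] read 'c'  n5⇒n6  emit P0@[34:39],P5@[38:39]
[40] read 'a'  n6⇒n18 (via fail)
[41] read 'd'  n18⇒n19
[42] read 'd'  n19⇒n20
[43] read 'd'  n20⇒n21
[44] read 'b'  n21⇒n22  emit P3@[40:44]
[45] read 'b'  n22⇒n1 (via fail)
[46] read 'd'  n1⇒n7 (via fail)
[47] read 'c'  n7⇒n8  emit P5@[46:47]
[48] read 'd'  n8⇒n9
[49] read 'b'  n9⇒n10
[50] read 'c'  n10⇒n11  emit P1@[46:50]
[51] read 'd'  n11⇒n13 (via fail)
[52] read 'c'  n13⇒n8 (via fail)  emit P5@[51:52]
[53] read 'd'  n8⇒n9
[54] read 'b'  n9⇒n10
[55] read 'd'  n10⇒n15 (via fail)
[56] read 'd'  n15⇒n16
[57] read 'b'  n16⇒n17  emit P2@[52:57]
[58] read 'c'  n17⇒n2 (via fail)
[59] read 'a'  n2⇒n3
[60] read 'a'  n3⇒n18 (via fail)
[61] read 'c'  n18⇒n23
[62] read 'c'  n23⇒n24
[63] read 'd'  n24⇒n25
[64] read 'a'  n25⇒n26  emit P4@[60:64]
[65] read 'a'  n26⇒n18 (via fail)
[66] read 'd'  n18⇒n19

Matches: [[5,2],[11,0],[11,5],[19,4],[25,2],[32,2],[39,0],[39,5],[44,3],[47,5],[50,1],[52,5],[57,2],[64,4]]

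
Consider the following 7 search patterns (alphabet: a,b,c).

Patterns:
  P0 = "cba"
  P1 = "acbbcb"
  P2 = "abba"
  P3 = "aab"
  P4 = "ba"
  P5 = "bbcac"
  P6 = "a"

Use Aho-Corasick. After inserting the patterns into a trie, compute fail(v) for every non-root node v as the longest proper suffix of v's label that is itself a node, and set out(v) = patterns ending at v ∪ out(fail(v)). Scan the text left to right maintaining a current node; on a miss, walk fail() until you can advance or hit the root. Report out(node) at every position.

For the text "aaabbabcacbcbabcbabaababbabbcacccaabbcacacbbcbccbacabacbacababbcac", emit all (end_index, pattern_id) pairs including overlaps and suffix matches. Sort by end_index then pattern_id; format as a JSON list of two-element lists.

Build:
Trie nodes:
  n0 'ε': a→4 b→15 c→1
  n1 'c': b→2
  n2 'cb': a→3
  n3 'cba': ·  ←P0
  n4 'a': a→13 b→10 c→5  ←P6
  n5 'ac': b→6
  n6 'acb': b→7
  n7 'acbb': c→8
  n8 'acbbc': b→9
  n9 'acbbcb': ·  ←P1
  n10 'ab': b→11
  n11 'abb': a→12
  n12 'abba': ·  ←P2
  n13 'aa': b→14
  n14 'aab': ·  ←P3
  n15 'b': a→16 b→17
  n16 'ba': ·  ←P4
  n17 'bb': c→18
  n18 'bbc': a→19
  n19 'bbca': c→20
  n20 'bbcac': ·  ←P5

BFS fail/out derivation:
  n1('c'): parent n0 fail=0; on 'c' 0 → fail=0;  out ∅∪∅=∅
  n4('a'): parent n0 fail=0; on 'a' 0 → fail=0;  out {6}∪∅={6}
  n15('b'): parent n0 fail=0; on 'b' 0 → fail=0;  out ∅∪∅=∅
  n2('cb'): parent n1 fail=0; on 'b' 0 → fail=15;  out ∅∪∅=∅
  n5('ac'): parent n4 fail=0; on 'c' 0 → fail=1;  out ∅∪∅=∅
  n10('ab'): parent n4 fail=0; on 'b' 0 → fail=15;  out ∅∪∅=∅
  n13('aa'): parent n4 fail=0; on 'a' 0 → fail=4;  out ∅∪{6}={6}
  n16('ba'): parent n15 fail=0; on 'a' 0 → fail=4;  out {4}∪{6}={4,6}
  n17('bb'): parent n15 fail=0; on 'b' 0 → fail=15;  out ∅∪∅=∅
  n3('cba'): parent n2 fail=15; on 'a' 15 → fail=16;  out {0}∪{4,6}={0,4,6}
  n6('acb'): parent n5 fail=1; on 'b' 1 → fail=2;  out ∅∪∅=∅
  n11('abb'): parent n10 fail=15; on 'b' 15 → fail=17;  out ∅∪∅=∅
  n14('aab'): parent n13 fail=4; on 'b' 4 → fail=10;  out {3}∪∅={3}
  n18('bbc'): parent n17 fail=15; on 'c' 15→0 → fail=1;  out ∅∪∅=∅
  n7('acbb'): parent n6 fail=2; on 'b' 2→15 → fail=17;  out ∅∪∅=∅
  n12('abba'): parent n11 fail=17; on 'a' 17→15 → fail=16;  out {2}∪{4,6}={2,4,6}
  n19('bbca'): parent n18 fail=1; on 'a' 1→0 → fail=4;  out ∅∪{6}={6}
  n8('acbbc'): parent n7 fail=17; on 'c' 17 → fail=18;  out ∅∪∅=∅
  n20('bbcac'): parent n19 fail=4; on 'c' 4 → fail=5;  out {5}∪∅={5}
  n9('acbbcb'): parent n8 fail=18; on 'b' 18→1 → fail=2;  out {1}∪∅={1}

Scan:
i=0 'a': node 0→4  → match P6@[0:0]
i=1 'a': node 4→13  → match P6@[1:1]
i=2 'a': node 13→13 (fail-walked)  → match P6@[2:2]
i=3 'b': node 13→14  → match P3@[1:3]
i=4 'b': node 14→11 (fail-walked)
i=5 'a': node 11→12  → match P2@[2:5],P4@[4:5],P6@[5:5]
i=6 'b': node 12→10 (fail-walked)
i=7 'c': node 10→1 (fail-walked)
i=8 'a': node 1→4 (fail-walked)  → match P6@[8:8]
i=9 'c': node 4→5
i=10 'b': node 5→6
i=11 'c': node 6→1 (fail-walked)
i=12 'b': node 1→2
i=13 'a': node 2→3  → match P0@[11:13],P4@[12:13],P6@[13:13]
i=14 'b': node 3→10 (fail-walked)
i=15 'c': node 10→1 (fail-walked)
i=16 'b': node 1→2
i=17 'a': node 2→3  → match P0@[15:17],P4@[16:17],P6@[17:17]
i=18 'b': node 3→10 (fail-walked)
i=19 'a': node 10→16 (fail-walked)  → match P4@[18:19],P6@[19:19]
i=20 'a': node 16→13 (fail-walked)  → match P6@[20:20]
i=21 'b': node 13→14  → match P3@[19:21]
i=22 'a': node 14→16 (fail-walked)  → match P4@[21:22],P6@[22:22]
i=23 'b': node 16→10 (fail-walked)
i=24 'b': node 10→11
i=25 'a': node 11→12  → match P2@[22:25],P4@[24:25],P6@[25:25]
i=26 'b': node 12→10 (fail-walked)
i=27 'b': node 10→11
i=28 'c': node 11→18 (fail-walked)
i=29 'a': node 18→19  → match P6@[29:29]
i=30 'c': node 19→20  → match P5@[26:30]
i=31 'c': node 20→1 (fail-walked)
i=32 'c': node 1→1 (fail-walked)
i=33 'a': node 1→4 (fail-walked)  → match P6@[33:33]
i=34 'a': node 4→13  → match P6@[34:34]
i=35 'b': node 13→14  → match P3@[33:35]
i=36 'b': node 14→11 (fail-walked)
i=37 'c': node 11→18 (fail-walked)
i=38 'a': node 18→19  → match P6@[38:38]
i=39 'c': node 19→20  → match P5@[35:39]
i=40 'a': node 20→4 (fail-walked)  → match P6@[40:40]
i=41 'c': node 4→5
i=42 'b': node 5→6
i=43 'b': node 6→7
i=44 'c': node 7→8
i=45 'b': node 8→9  → match P1@[40:45]
i=46 'c': node 9→1 (fail-walked)
i=47 'c': node 1→1 (fail-walked)
i=48 'b': node 1→2
i=49 'a': node 2→3  → match P0@[47:49],P4@[48:49],P6@[49:49]
i=50 'c': node 3→5 (fail-walked)
i=51 'a': node 5→4 (fail-walked)  → match P6@[51:51]
i=52 'b': node 4→10
i=53 'a': node 10→16 (fail-walked)  → match P4@[52:53],P6@[53:53]
i=54 'c': node 16→5 (fail-walked)
i=55 'b': node 5→6
i=56 'a': node 6→3 (fail-walked)  → match P0@[54:56],P4@[55:56],P6@[56:56]
i=57 'c': node 3→5 (fail-walked)
i=58 'a': node 5→4 (fail-walked)  → match P6@[58:58]
i=59 'b': node 4→10
i=60 'a': node 10→16 (fail-walked)  → match P4@[59:60],P6@[60:60]
i=61 'b': node 16→10 (fail-walked)
i=62 'b': node 10→11
i=63 'c': node 11→18 (fail-walked)
i=64 'a': node 18→19  → match P6@[64:64]
i=65 'c': node 19→20  → match P5@[61:65]

Matches: [[0,6],[1,6],[2,6],[3,3],[5,2],[5,4],[5,6],[8,6],[13,0],[13,4],[13,6],[17,0],[17,4],[17,6],[19,4],[19,6],[20,6],[21,3],[22,4],[22,6],[25,2],[25,4],[25,6],[29,6],[30,5],[33,6],[34,6],[35,3],[38,6],[39,5],[40,6],[45,1],[49,0],[49,4],[49,6],[51,6],[53,4],[53,6],[56,0],[56,4],[56,6],[58,6],[60,4],[60,6],[64,6],[65,5]]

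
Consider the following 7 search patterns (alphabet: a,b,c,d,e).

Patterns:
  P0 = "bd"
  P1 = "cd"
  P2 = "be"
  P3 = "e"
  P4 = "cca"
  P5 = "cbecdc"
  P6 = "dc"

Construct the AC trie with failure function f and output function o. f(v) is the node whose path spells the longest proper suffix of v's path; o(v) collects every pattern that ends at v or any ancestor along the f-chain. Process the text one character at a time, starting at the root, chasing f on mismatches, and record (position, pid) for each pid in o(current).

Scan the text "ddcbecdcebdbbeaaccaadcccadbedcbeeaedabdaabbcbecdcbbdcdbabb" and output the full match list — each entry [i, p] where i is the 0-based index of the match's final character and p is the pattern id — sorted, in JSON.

Construct AC machine:
Trie (insert patterns):
  0='ε' goto b→1 c→3 d→14 e→6
  1='b' goto d→2 e→5
  2='bd' goto ·  ←P0
  3='c' goto b→9 c→7 d→4
  4='cd' goto ·  ←P1
  5='be' goto ·  ←P2
  6='e' goto ·  ←P3
  7='cc' goto a→8
  8='cca' goto ·  ←P4
  9='cb' goto e→10
  10='cbe' goto c→11
  11='cbec' goto d→12
  12='cbecd' goto c→13
  13='cbecdc' goto ·  ←P5
  14='d' goto c→15
  15='dc' goto ·  ←P6

Failure links (BFS by depth):
  n1('b'): parent n0 fail=0; on 'b' 0 → fail=0;  out ∅∪∅=∅
  n3('c'): parent n0 fail=0; on 'c' 0 → fail=0;  out ∅∪∅=∅
  n6('e'): parent n0 fail=0; on 'e' 0 → fail=0;  out {3}∪∅={3}
  n14('d'): parent n0 fail=0; on 'd' 0 → fail=0;  out ∅∪∅=∅
  n2('bd'): parent n1 fail=0; on 'd' 0 → fail=14;  out {0}∪∅={0}
  n4('cd'): parent n3 fail=0; on 'd' 0 → fail=14;  out {1}∪∅={1}
  n5('be'): parent n1 fail=0; on 'e' 0 → fail=6;  out {2}∪{3}={2,3}
  n7('cc'): parent n3 fail=0; on 'c' 0 → fail=3;  out ∅∪∅=∅
  n9('cb'): parent n3 fail=0; on 'b' 0 → fail=1;  out ∅∪∅=∅
  n15('dc'): parent n14 fail=0; on 'c' 0 → fail=3;  out {6}∪∅={6}
  n8('cca'): parent n7 fail=3; on 'a' 3→0 → fail=0;  out {4}∪∅={4}
  n10('cbe'): parent n9 fail=1; on 'e' 1 → fail=5;  out ∅∪{2,3}={2,3}
  n11('cbec'): parent n10 fail=5; on 'c' 5→6→0 → fail=3;  out ∅∪∅=∅
  n12('cbecd'): parent n11 fail=3; on 'd' 3 → fail=4;  out ∅∪{1}={1}
  n13('cbecdc'): parent n12 fail=4; on 'c' 4→14 → fail=15;  out {5}∪{6}={5,6}

Text stream:
[0] read 'd'  n0⇒n14
[1] read 'd'  n14⇒n14 (fail-walked)
[2] read 'c'  n14⇒n15  ** P6@[1:2]
[3] read 'b'  n15⇒n9 (fail-walked)
[4] read 'e'  n9⇒n10  ** P2@[3:4],P3@[4:4]
[5] read 'c'  n10⇒n11
[6] read 'd'  n11⇒n12  ** P1@[5:6]
[7] read 'c'  n12⇒n13  ** P5@[2:7],P6@[6:7]
[8] read 'e'  n13⇒n6 (fail-walked)  ** P3@[8:8]
[9] read 'b'  n6⇒n1 (fail-walked)
[10] read 'd'  n1⇒n2  ** P0@[9:10]
[11] read 'b'  n2⇒n1 (fail-walked)
[12] read 'b'  n1⇒n1 (fail-walked)
[13] read 'e'  n1⇒n5  ** P2@[12:13],P3@[13:13]
[14] read 'a'  n5⇒n0 (fail-walked)
[15] read 'a'  n0⇒n0
[16] read 'c'  n0⇒n3
[17] read 'c'  n3⇒n7
[18] read 'a'  n7⇒n8  ** P4@[16:18]
[19] read 'a'  n8⇒n0 (fail-walked)
[20] read 'd'  n0⇒n14
[21] read 'c'  n14⇒n15  ** P6@[20:21]
[22] read 'c'  n15⇒n7 (fail-walked)
[23] read 'c'  n7⇒n7 (fail-walked)
[24] read 'a'  n7⇒n8  ** P4@[22:24]
[25] read 'd'  n8⇒n14 (fail-walked)
[26] read 'b'  n14⇒n1 (fail-walked)
[27] read 'e'  n1⇒n5  ** P2@[26:27],P3@[27:27]
[28] read 'd'  n5⇒n14 (fail-walked)
[29] read 'c'  n14⇒n15  ** P6@[28:29]
[30] read 'b'  n15⇒n9 (fail-walked)
[31] read 'e'  n9⇒n10  ** P2@[30:31],P3@[31:31]
[32] read 'e'  n10⇒n6 (fail-walked)  ** P3@[32:32]
[33] read 'a'  n6⇒n0 (fail-walked)
[34] read 'e'  n0⇒n6  ** P3@[34:34]
[35] read 'd'  n6⇒n14 (fail-walked)
[36] read 'a'  n14⇒n0 (fail-walked)
[37] read 'b'  n0⇒n1
[38] read 'd'  n1⇒n2  ** P0@[37:38]
[39] read 'a'  n2⇒n0 (fail-walked)
[40] read 'a'  n0⇒n0
[41] read 'b'  n0⇒n1
[42] read 'b'  n1⇒n1 (fail-walked)
[43] read 'c'  n1⇒n3 (fail-walked)
[44] read 'b'  n3⇒n9
[45] read 'e'  n9⇒n10  ** P2@[44:45],P3@[45:45]
[46] read 'c'  n10⇒n11
[47] read 'd'  n11⇒n12  ** P1@[46:47]
[48] read 'c'  n12⇒n13  ** P5@[43:48],P6@[47:48]
[49] read 'b'  n13⇒n9 (fail-walked)
[50] read 'b'  n9⇒n1 (fail-walked)
[51] read 'd'  n1⇒n2  ** P0@[50:51]
[52] read 'c'  n2⇒n15 (fail-walked)  ** P6@[51:52]
[53] read 'd'  n15⇒n4 (fail-walked)  ** P1@[52:53]
[54] read 'b'  n4⇒n1 (fail-walked)
[55] read 'a'  n1⇒n0 (fail-walked)
[56] read 'b'  n0⇒n1
[57] read 'b'  n1⇒n1 (fail-walked)

All matches (sorted): [[2,6],[4,2],[4,3],[6,1],[7,5],[7,6],[8,3],[10,0],[13,2],[13,3],[18,4],[21,6],[24,4],[27,2],[27,3],[29,6],[31,2],[31,3],[32,3],[34,3],[38,0],[45,2],[45,3],[47,1],[48,5],[48,6],[51,0],[52,6],[53,1]]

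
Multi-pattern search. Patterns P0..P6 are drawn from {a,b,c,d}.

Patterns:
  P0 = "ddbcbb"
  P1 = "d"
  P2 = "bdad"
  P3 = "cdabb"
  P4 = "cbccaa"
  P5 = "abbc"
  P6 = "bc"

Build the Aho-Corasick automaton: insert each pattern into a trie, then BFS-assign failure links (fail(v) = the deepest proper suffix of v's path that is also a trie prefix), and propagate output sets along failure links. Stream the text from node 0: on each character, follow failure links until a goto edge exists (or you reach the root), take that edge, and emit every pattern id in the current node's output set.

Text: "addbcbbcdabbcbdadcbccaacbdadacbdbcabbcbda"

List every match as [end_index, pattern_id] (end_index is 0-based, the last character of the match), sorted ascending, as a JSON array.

Build:
Trie nodes:
  0='ε' goto a→21 b→7 c→11 d→1
  1='d' goto d→2  [P1 ends]
  2='dd' goto b→3
  3='ddb' goto c→4
  4='ddbc' goto b→5
  5='ddbcb' goto b→6
  6='ddbcbb' goto ·  [P0 ends]
  7='b' goto c→25 d→8
  8='bd' goto a→9
  9='bda' goto d→10
  10='bdad' goto ·  [P2 ends]
  11='c' goto b→16 d→12
  12='cd' goto a→13
  13='cda' goto b→14
  14='cdab' goto b→15
  15='cdabb' goto ·  [P3 ends]
  16='cb' goto c→17
  17='cbc' goto c→18
  18='cbcc' goto a→19
  19='cbcca' goto a→20
  20='cbccaa' goto ·  [P4 ends]
  21='a' goto b→22
  22='ab' goto b→23
  23='abb' goto c→24
  24='abbc' goto ·  [P5 ends]
  25='bc' goto ·  [P6 ends]

BFS fail/out derivation:
  n1('d'): parent n0 fail=0; on 'd' 0 → fail=0;  out {1}∪∅={1}
  n7('b'): parent n0 fail=0; on 'b' 0 → fail=0;  out ∅∪∅=∅
  n11('c'): parent n0 fail=0; on 'c' 0 → fail=0;  out ∅∪∅=∅
  n21('a'): parent n0 fail=0; on 'a' 0 → fail=0;  out ∅∪∅=∅
  n2('dd'): parent n1 fail=0; on 'd' 0 → fail=1;  out ∅∪{1}={1}
  n8('bd'): parent n7 fail=0; on 'd' 0 → fail=1;  out ∅∪{1}={1}
  n12('cd'): parent n11 fail=0; on 'd' 0 → fail=1;  out ∅∪{1}={1}
  n16('cb'): parent n11 fail=0; on 'b' 0 → fail=7;  out ∅∪∅=∅
  n22('ab'): parent n21 fail=0; on 'b' 0 → fail=7;  out ∅∪∅=∅
  n25('bc'): parent n7 fail=0; on 'c' 0 → fail=11;  out {6}∪∅={6}
  n3('ddb'): parent n2 fail=1; on 'b' 1→0 → fail=7;  out ∅∪∅=∅
  n9('bda'): parent n8 fail=1; on 'a' 1→0 → fail=21;  out ∅∪∅=∅
  n13('cda'): parent n12 fail=1; on 'a' 1→0 → fail=21;  out ∅∪∅=∅
  n17('cbc'): parent n16 fail=7; on 'c' 7 → fail=25;  out ∅∪{6}={6}
  n23('abb'): parent n22 fail=7; on 'b' 7→0 → fail=7;  out ∅∪∅=∅
  n4('ddbc'): parent n3 fail=7; on 'c' 7 → fail=25;  out ∅∪{6}={6}
  n10('bdad'): parent n9 fail=21; on 'd' 21→0 → fail=1;  out {2}∪{1}={1,2}
  n14('cdab'): parent n13 fail=21; on 'b' 21 → fail=22;  out ∅∪∅=∅
  n18('cbcc'): parent n17 fail=25; on 'c' 25→11→0 → fail=11;  out ∅∪∅=∅
  n24('abbc'): parent n23 fail=7; on 'c' 7 → fail=25;  out {5}∪{6}={5,6}
  n5('ddbcb'): parent n4 fail=25; on 'b' 25→11 → fail=16;  out ∅∪∅=∅
  n15('cdabb'): parent n14 fail=22; on 'b' 22 → fail=23;  out {3}∪∅={3}
  n19('cbcca'): parent n18 fail=11; on 'a' 11→0 → fail=21;  out ∅∪∅=∅
  n6('ddbcbb'): parent n5 fail=16; on 'b' 16→7→0 → fail=7;  out {0}∪∅={0}
  n20('cbccaa'): parent n19 fail=21; on 'a' 21→0 → fail=21;  out {4}∪∅={4}

Run:
[0] read 'a'  n0⇒n21
[1] read 'd'  n21⇒n1 ·f  → match P1@[1:1]
[2] read 'd'  n1⇒n2  → match P1@[2:2]
[3] read 'b'  n2⇒n3
[4] read 'c'  n3⇒n4  → match P6@[3:4]
[5] read 'b'  n4⇒n5
[6] read 'b'  n5⇒n6  → match P0@[1:6]
[7] read 'c'  n6⇒n25 ·f  → match P6@[6:7]
[8] read 'd'  n25⇒n12 ·f  → match P1@[8:8]
[9] read 'a'  n12⇒n13
[10] read 'b'  n13⇒n14
[11] read 'b'  n14⇒n15  → match P3@[7:11]
[12] read 'c'  n15⇒n24 ·f  → match P5@[9:12],P6@[11:12]
[13] read 'b'  n24⇒n16 ·f
[14] read 'd'  n16⇒n8 ·f  → match P1@[14:14]
[15] read 'a'  n8⇒n9
[16] read 'd'  n9⇒n10  → match P1@[16:16],P2@[13:16]
[17] read 'c'  n10⇒n11 ·f
[18] read 'b'  n11⇒n16
[19] read 'c'  n16⇒n17  → match P6@[18:19]
[20] read 'c'  n17⇒n18
[21] read 'a'  n18⇒n19
[22] read 'a'  n19⇒n20  → match P4@[17:22]
[23] read 'c'  n20⇒n11 ·f
[24] read 'b'  n11⇒n16
[25] read 'd'  n16⇒n8 ·f  → match P1@[25:25]
[26] read 'a'  n8⇒n9
[27] read 'd'  n9⇒n10  → match P1@[27:27],P2@[24:27]
[28] read 'a'  n10⇒n21 ·f
[29] read 'c'  n21⇒n11 ·f
[30] read 'b'  n11⇒n16
[31] read 'd'  n16⇒n8 ·f  → match P1@[31:31]
[32] read 'b'  n8⇒n7 ·f
[33] read 'c'  n7⇒n25  → match P6@[32:33]
[34] read 'a'  n25⇒n21 ·f
[35] read 'b'  n21⇒n22
[36] read 'b'  n22⇒n23
[37] read 'c'  n23⇒n24  → match P5@[34:37],P6@[36:37]
[38] read 'b'  n24⇒n16 ·f
[39] read 'd'  n16⇒n8 ·f  → match P1@[39:39]
[40] read 'a'  n8⇒n9

All matches (sorted): [[1,1],[2,1],[4,6],[6,0],[7,6],[8,1],[11,3],[12,5],[12,6],[14,1],[16,1],[16,2],[19,6],[22,4],[25,1],[27,1],[27,2],[31,1],[33,6],[37,5],[37,6],[39,1]]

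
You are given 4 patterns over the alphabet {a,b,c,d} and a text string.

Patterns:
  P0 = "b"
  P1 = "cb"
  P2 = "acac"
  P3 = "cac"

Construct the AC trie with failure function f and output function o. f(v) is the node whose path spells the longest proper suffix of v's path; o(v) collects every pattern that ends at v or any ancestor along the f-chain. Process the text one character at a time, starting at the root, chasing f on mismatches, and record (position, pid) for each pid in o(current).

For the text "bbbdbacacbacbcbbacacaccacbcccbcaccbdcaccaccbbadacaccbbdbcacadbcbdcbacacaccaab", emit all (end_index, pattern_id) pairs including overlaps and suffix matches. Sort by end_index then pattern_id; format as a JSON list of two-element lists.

Build automaton:
Trie nodes:
  n0 'ε': a→4 b→1 c→2
  n1 'b': ·  [P0 ends]
  n2 'c': a→8 b→3
  n3 'cb': ·  [P1 ends]
  n4 'a': c→5
  n5 'ac': a→6
  n6 'aca': c→7
  n7 'acac': ·  [P2 ends]
  n8 'ca': c→9
  n9 'cac': ·  [P3 ends]

BFS fail/out derivation:
  fail(1) 'b': from fail(0)=0 chase 'b': 0 ⇒ 0;  out={0}∪out(0)={0}
  fail(2) 'c': from fail(0)=0 chase 'c': 0 ⇒ 0;  out=∅∪out(0)=∅
  fail(4) 'a': from fail(0)=0 chase 'a': 0 ⇒ 0;  out=∅∪out(0)=∅
  fail(3) 'cb': from fail(2)=0 chase 'b': 0 ⇒ 1;  out={1}∪out(1)={0,1}
  fail(5) 'ac': from fail(4)=0 chase 'c': 0 ⇒ 2;  out=∅∪out(2)=∅
  fail(8) 'ca': from fail(2)=0 chase 'a': 0 ⇒ 4;  out=∅∪out(4)=∅
  fail(6) 'aca': from fail(5)=2 chase 'a': 2 ⇒ 8;  out=∅∪out(8)=∅
  fail(9) 'cac': from fail(8)=4 chase 'c': 4 ⇒ 5;  out={3}∪out(5)={3}
  fail(7) 'acac': from fail(6)=8 chase 'c': 8 ⇒ 9;  out={2}∪out(9)={2,3}

Text stream:
pos 0 'b': at 1  ** P0@[0:0]
pos 1 'b': at 1 (via fail)  ** P0@[1:1]
pos 2 'b': at 1 (via fail)  ** P0@[2:2]
pos 3 'd': at 0 (via fail)
pos 4 'b': at 1  ** P0@[4:4]
pos 5 'a': at 4 (via fail)
pos 6 'c': at 5
pos 7 'a': at 6
pos 8 'c': at 7  ** P2@[5:8],P3@[6:8]
pos 9 'b': at 3 (via fail)  ** P0@[9:9],P1@[8:9]
pos 10 'a': at 4 (via fail)
pos 11 'c': at 5
pos 12 'b': at 3 (via fail)  ** P0@[12:12],P1@[11:12]
pos 13 'c': at 2 (via fail)
pos 14 'b': at 3  ** P0@[14:14],P1@[13:14]
pos 15 'b': at 1 (via fail)  ** P0@[15:15]
pos 16 'a': at 4 (via fail)
pos 17 'c': at 5
pos 18 'a': at 6
pos 19 'c': at 7  ** P2@[16:19],P3@[17:19]
pos 20 'a': at 6 (via fail)
pos 21 'c': at 7  ** P2@[18:21],P3@[19:21]
pos 22 'c': at 2 (via fail)
pos 23 'a': at 8
pos 24 'c': at 9  ** P3@[22:24]
pos 25 'b': at 3 (via fail)  ** P0@[25:25],P1@[24:25]
pos 26 'c': at 2 (via fail)
pos 27 'c': at 2 (via fail)
pos 28 'c': at 2 (via fail)
pos 29 'b': at 3  ** P0@[29:29],P1@[28:29]
pos 30 'c': at 2 (via fail)
pos 31 'a': at 8
pos 32 'c': at 9  ** P3@[30:32]
pos 33 'c': at 2 (via fail)
pos 34 'b': at 3  ** P0@[34:34],P1@[33:34]
pos 35 'd': at 0 (via fail)
pos 36 'c': at 2
pos 37 'a': at 8
pos 38 'c': at 9  ** P3@[36:38]
pos 39 'c': at 2 (via fail)
pos 40 'a': at 8
pos 41 'c': at 9  ** P3@[39:41]
pos 42 'c': at 2 (via fail)
pos 43 'b': at 3  ** P0@[43:43],P1@[42:43]
pos 44 'b': at 1 (via fail)  ** P0@[44:44]
pos 45 'a': at 4 (via fail)
pos 46 'd': at 0 (via fail)
pos 47 'a': at 4
pos 48 'c': at 5
pos 49 'a': at 6
pos 50 'c': at 7  ** P2@[47:50],P3@[48:50]
pos 51 'c': at 2 (via fail)
pos 52 'b': at 3  ** P0@[52:52],P1@[51:52]
pos 53 'b': at 1 (via fail)  ** P0@[53:53]
pos 54 'd': at 0 (via fail)
pos 55 'b': at 1  ** P0@[55:55]
pos 56 'c': at 2 (via fail)
pos 57 'a': at 8
pos 58 'c': at 9  ** P3@[56:58]
pos 59 'a': at 6 (via fail)
pos 60 'd': at 0 (via fail)
pos 61 'b': at 1  ** P0@[61:61]
pos 62 'c': at 2 (via fail)
pos 63 'b': at 3  ** P0@[63:63],P1@[62:63]
pos 64 'd': at 0 (via fail)
pos 65 'c': at 2
pos 66 'b': at 3  ** P0@[66:66],P1@[65:66]
pos 67 'a': at 4 (via fail)
pos 68 'c': at 5
pos 69 'a': at 6
pos 70 'c': at 7  ** P2@[67:70],P3@[68:70]
pos 71 'a': at 6 (via fail)
pos 72 'c': at 7  ** P2@[69:72],P3@[70:72]
pos 73 'c': at 2 (via fail)
pos 74 'a': at 8
pos 75 'a': at 4 (via fail)
pos 76 'b': at 1 (via fail)  ** P0@[76:76]

Matches: [[0,0],[1,0],[2,0],[4,0],[8,2],[8,3],[9,0],[9,1],[12,0],[12,1],[14,0],[14,1],[15,0],[19,2],[19,3],[21,2],[21,3],[24,3],[25,0],[25,1],[29,0],[29,1],[32,3],[34,0],[34,1],[38,3],[41,3],[43,0],[43,1],[44,0],[50,2],[50,3],[52,0],[52,1],[53,0],[55,0],[58,3],[61,0],[63,0],[63,1],[66,0],[66,1],[70,2],[70,3],[72,2],[72,3],[76,0]]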